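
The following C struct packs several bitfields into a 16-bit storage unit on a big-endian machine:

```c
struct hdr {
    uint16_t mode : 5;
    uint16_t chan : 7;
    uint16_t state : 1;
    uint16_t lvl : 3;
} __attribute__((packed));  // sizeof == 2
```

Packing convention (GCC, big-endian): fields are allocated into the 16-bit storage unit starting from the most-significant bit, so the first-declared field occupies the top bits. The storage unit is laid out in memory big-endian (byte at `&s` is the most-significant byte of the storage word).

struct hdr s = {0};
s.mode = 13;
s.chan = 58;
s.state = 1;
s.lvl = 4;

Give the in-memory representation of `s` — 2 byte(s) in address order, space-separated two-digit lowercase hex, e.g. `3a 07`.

6b ac

mode (5b) val=13 bits=0xd at bit 11: 0x6800
chan (7b) val=58 bits=0x3a at bit 4: 0x6ba0
state (1b) val=1 bits=0x1 at bit 3: 0x6ba8
lvl (3b) val=4 bits=0x4 at bit 0: 0x6bac
word = 0x6bac → big-endian bytes:
  [0]=0x6b  [1]=0xac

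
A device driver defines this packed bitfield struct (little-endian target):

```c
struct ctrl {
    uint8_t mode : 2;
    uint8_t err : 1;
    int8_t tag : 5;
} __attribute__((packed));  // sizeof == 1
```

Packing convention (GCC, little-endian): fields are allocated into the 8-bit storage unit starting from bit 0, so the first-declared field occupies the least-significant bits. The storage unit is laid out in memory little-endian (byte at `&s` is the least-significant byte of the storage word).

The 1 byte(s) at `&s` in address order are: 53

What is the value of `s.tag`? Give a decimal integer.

[0]=0x53 (little-endian) → word 0x53
mode [0+:2] = (word>>0) & 0x3 = 3
err [2+:1] = (word>>2) & 0x1 = 0
tag [3+:5] = (word>>3) & 0x1f = 10  ←
tag signed 5b, MSB=0: value = 10

10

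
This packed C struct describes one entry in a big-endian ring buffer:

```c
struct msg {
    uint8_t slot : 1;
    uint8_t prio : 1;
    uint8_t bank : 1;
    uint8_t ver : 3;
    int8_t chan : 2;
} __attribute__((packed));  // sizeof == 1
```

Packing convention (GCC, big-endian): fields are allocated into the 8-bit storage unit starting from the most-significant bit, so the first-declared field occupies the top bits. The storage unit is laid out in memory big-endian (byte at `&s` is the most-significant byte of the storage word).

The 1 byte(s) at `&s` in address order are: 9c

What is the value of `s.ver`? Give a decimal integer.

7

[0]=0x9c (big-endian) → word 0x9c
slot:1 @ bit 7 → (0x9c>>7)&0x1 = 0x1
prio:1 @ bit 6 → (0x9c>>6)&0x1 = 0x0
bank:1 @ bit 5 → (0x9c>>5)&0x1 = 0x0
ver:3 @ bit 2 → (0x9c>>2)&0x7 = 0x7  ←
chan:2 @ bit 0 → (0x9c>>0)&0x3 = 0x0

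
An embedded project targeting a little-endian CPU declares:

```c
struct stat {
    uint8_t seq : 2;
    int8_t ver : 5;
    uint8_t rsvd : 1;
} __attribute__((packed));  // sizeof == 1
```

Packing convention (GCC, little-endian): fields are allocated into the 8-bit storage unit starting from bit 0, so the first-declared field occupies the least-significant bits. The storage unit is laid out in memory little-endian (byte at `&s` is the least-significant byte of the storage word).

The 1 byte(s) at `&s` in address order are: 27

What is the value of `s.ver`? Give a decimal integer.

9

[0]=0x27 (little-endian) → word 0x27
seq:2 @ bit 0 → (0x27>>0)&0x3 = 0x3
ver:5 @ bit 2 → (0x27>>2)&0x1f = 0x9  ←
rsvd:1 @ bit 7 → (0x27>>7)&0x1 = 0x0
ver signed 5b, MSB=0: value = 9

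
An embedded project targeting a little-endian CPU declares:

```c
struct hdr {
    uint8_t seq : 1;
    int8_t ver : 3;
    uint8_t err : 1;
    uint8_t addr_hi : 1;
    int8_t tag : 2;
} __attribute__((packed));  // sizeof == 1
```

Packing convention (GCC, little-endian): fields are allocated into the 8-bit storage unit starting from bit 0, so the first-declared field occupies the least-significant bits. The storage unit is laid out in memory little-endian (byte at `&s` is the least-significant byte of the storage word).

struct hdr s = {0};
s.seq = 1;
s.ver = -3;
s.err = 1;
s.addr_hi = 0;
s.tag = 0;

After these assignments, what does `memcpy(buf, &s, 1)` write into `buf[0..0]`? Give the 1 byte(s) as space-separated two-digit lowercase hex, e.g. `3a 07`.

seq:1 = 1 → 0x1 << 0 → word 0x01
ver:3 = -3 → 0x5 << 1 → word 0x0b
err:1 = 1 → 0x1 << 4 → word 0x1b
addr_hi:1 = 0 → 0x0 << 5 → word 0x1b
tag:2 = 0 → 0x0 << 6 → word 0x1b
word = 0x1b → little-endian bytes:
  [0]=0x1b

1b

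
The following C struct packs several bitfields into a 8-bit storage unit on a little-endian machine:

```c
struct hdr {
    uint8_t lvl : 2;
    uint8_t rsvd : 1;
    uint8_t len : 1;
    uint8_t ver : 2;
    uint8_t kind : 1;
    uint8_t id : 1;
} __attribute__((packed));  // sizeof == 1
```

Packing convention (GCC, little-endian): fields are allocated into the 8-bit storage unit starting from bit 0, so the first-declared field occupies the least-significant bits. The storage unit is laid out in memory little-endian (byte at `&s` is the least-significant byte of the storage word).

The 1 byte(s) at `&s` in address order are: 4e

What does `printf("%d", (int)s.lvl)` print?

2

[0]=0x4e (little-endian) → word 0x4e
lvl:2 @ bit 0 → (0x4e>>0)&0x3 = 0x2  ←
rsvd:1 @ bit 2 → (0x4e>>2)&0x1 = 0x1
len:1 @ bit 3 → (0x4e>>3)&0x1 = 0x1
ver:2 @ bit 4 → (0x4e>>4)&0x3 = 0x0
kind:1 @ bit 6 → (0x4e>>6)&0x1 = 0x1
id:1 @ bit 7 → (0x4e>>7)&0x1 = 0x0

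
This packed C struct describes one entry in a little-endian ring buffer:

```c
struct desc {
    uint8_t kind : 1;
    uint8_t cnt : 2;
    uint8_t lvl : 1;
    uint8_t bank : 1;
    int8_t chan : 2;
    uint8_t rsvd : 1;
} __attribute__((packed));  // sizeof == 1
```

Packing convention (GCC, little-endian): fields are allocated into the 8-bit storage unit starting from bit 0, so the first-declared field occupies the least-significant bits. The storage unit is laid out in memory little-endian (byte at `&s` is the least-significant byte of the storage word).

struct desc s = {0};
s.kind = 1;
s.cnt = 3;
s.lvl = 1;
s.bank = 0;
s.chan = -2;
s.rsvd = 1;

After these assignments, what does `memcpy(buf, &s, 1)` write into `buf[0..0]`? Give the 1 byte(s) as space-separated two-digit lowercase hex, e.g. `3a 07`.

kind:1 = 1 → 0x1 << 0 → word 0x01
cnt:2 = 3 → 0x3 << 1 → word 0x07
lvl:1 = 1 → 0x1 << 3 → word 0x0f
bank:1 = 0 → 0x0 << 4 → word 0x0f
chan:2 = -2 → 0x2 << 5 → word 0x4f
rsvd:1 = 1 → 0x1 << 7 → word 0xcf
word = 0xcf → little-endian bytes:
  [0]=0xcf

cf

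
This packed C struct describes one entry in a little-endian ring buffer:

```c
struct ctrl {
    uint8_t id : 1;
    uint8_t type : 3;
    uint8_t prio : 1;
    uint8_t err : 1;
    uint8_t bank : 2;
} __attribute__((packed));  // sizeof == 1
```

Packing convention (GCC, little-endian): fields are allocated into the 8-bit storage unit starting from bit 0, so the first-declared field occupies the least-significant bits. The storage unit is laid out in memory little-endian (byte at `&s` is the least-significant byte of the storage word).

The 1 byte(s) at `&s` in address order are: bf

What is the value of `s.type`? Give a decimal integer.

7

[0]=0xbf (little-endian) → word 0xbf
id:1 @ bit 0 → (0xbf>>0)&0x1 = 0x1
type:3 @ bit 1 → (0xbf>>1)&0x7 = 0x7  ←
prio:1 @ bit 4 → (0xbf>>4)&0x1 = 0x1
err:1 @ bit 5 → (0xbf>>5)&0x1 = 0x1
bank:2 @ bit 6 → (0xbf>>6)&0x3 = 0x2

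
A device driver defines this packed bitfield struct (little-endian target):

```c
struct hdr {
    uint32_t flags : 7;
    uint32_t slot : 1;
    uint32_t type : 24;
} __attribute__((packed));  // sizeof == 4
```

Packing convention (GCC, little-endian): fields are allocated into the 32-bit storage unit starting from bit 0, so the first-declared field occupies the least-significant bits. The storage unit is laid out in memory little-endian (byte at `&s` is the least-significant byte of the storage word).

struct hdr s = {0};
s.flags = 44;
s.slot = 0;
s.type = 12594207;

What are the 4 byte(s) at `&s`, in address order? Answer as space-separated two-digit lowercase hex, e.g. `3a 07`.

2c 1f 2c c0

flags (7b) val=44 bits=0x2c at bit 0: 0x0000002c
slot (1b) val=0 bits=0x0 at bit 7: 0x0000002c
type (24b) val=12594207 bits=0xc02c1f at bit 8: 0xc02c1f2c
word = 0xc02c1f2c → little-endian bytes:
  [0]=0x2c  [1]=0x1f  [2]=0x2c  [3]=0xc0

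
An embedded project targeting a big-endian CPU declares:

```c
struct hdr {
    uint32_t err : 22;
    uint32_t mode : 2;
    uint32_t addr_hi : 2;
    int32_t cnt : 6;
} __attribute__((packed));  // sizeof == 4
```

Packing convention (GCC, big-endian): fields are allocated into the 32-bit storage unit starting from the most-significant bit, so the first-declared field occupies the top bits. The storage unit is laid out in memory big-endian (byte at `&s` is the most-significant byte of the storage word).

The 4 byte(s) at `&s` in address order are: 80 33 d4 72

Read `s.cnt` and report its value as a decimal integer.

-14

[0]=0x80 [1]=0x33 [2]=0xd4 [3]=0x72 (big-endian) → word 0x8033d472
err [10+:22] = (word>>10) & 0x3fffff = 2100469
mode [8+:2] = (word>>8) & 0x3 = 0
addr_hi [6+:2] = (word>>6) & 0x3 = 1
cnt [0+:6] = (word>>0) & 0x3f = 50  ←
cnt signed 6b, MSB=1: 50 - 64 = -14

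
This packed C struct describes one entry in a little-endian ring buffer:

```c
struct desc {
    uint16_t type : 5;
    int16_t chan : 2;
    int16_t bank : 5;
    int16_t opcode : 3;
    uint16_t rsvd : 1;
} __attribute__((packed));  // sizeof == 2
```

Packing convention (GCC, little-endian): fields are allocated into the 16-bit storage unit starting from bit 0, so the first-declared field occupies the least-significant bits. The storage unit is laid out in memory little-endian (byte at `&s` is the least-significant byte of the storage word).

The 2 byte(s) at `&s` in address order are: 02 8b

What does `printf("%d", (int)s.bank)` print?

[0]=0x02 [1]=0x8b (little-endian) → word 0x8b02
type:5 @ bit 0 → (0x8b02>>0)&0x1f = 0x2
chan:2 @ bit 5 → (0x8b02>>5)&0x3 = 0x0
bank:5 @ bit 7 → (0x8b02>>7)&0x1f = 0x16  ←
opcode:3 @ bit 12 → (0x8b02>>12)&0x7 = 0x0
rsvd:1 @ bit 15 → (0x8b02>>15)&0x1 = 0x1
bank signed 5b, MSB=1: 22 - 32 = -10

-10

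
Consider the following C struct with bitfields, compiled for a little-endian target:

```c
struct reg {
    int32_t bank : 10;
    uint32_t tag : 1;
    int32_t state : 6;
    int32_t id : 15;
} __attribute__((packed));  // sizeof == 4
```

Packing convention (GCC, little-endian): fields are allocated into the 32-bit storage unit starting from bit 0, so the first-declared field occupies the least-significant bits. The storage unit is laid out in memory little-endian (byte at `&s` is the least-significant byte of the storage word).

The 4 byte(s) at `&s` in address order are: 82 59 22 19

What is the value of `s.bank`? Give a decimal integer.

386

[0]=0x82 [1]=0x59 [2]=0x22 [3]=0x19 (little-endian) → word 0x19225982
bank:10 @ bit 0 → (0x19225982>>0)&0x3ff = 0x182  ←
tag:1 @ bit 10 → (0x19225982>>10)&0x1 = 0x0
state:6 @ bit 11 → (0x19225982>>11)&0x3f = 0xb
id:15 @ bit 17 → (0x19225982>>17)&0x7fff = 0xc91
bank signed 10b, MSB=0: value = 386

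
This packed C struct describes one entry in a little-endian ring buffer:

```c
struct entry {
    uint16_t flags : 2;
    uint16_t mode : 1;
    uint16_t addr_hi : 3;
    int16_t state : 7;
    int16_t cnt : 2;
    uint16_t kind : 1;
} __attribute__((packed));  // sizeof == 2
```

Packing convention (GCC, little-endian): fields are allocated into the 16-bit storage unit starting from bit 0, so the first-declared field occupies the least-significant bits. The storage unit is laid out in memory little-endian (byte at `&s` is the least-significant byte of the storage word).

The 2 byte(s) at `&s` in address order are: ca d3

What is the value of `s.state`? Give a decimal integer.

[0]=0xca [1]=0xd3 (little-endian) → word 0xd3ca
flags:2 @ bit 0 → (0xd3ca>>0)&0x3 = 0x2
mode:1 @ bit 2 → (0xd3ca>>2)&0x1 = 0x0
addr_hi:3 @ bit 3 → (0xd3ca>>3)&0x7 = 0x1
state:7 @ bit 6 → (0xd3ca>>6)&0x7f = 0x4f  ←
cnt:2 @ bit 13 → (0xd3ca>>13)&0x3 = 0x2
kind:1 @ bit 15 → (0xd3ca>>15)&0x1 = 0x1
state signed 7b, MSB=1: 79 - 128 = -49

-49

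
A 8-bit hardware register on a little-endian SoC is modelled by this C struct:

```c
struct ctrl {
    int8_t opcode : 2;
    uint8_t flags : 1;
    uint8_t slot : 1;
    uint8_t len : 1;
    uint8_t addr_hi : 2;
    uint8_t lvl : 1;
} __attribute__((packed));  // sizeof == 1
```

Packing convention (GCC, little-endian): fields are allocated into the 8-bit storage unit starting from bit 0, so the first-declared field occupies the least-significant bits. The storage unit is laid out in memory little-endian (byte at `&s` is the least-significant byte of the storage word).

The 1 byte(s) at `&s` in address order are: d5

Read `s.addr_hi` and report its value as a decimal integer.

[0]=0xd5 (little-endian) → word 0xd5
opcode [0+:2] = (word>>0) & 0x3 = 1
flags [2+:1] = (word>>2) & 0x1 = 1
slot [3+:1] = (word>>3) & 0x1 = 0
len [4+:1] = (word>>4) & 0x1 = 1
addr_hi [5+:2] = (word>>5) & 0x3 = 2  ←
lvl [7+:1] = (word>>7) & 0x1 = 1

2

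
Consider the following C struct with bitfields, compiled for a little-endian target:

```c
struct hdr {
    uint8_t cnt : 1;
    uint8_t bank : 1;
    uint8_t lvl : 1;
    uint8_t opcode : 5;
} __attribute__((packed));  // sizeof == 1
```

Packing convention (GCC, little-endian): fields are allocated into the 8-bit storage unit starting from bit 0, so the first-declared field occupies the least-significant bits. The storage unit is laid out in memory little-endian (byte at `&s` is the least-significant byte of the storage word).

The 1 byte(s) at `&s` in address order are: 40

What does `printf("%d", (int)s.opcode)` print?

[0]=0x40 (little-endian) → word 0x40
cnt [0+:1] = (word>>0) & 0x1 = 0
bank [1+:1] = (word>>1) & 0x1 = 0
lvl [2+:1] = (word>>2) & 0x1 = 0
opcode [3+:5] = (word>>3) & 0x1f = 8  ←

8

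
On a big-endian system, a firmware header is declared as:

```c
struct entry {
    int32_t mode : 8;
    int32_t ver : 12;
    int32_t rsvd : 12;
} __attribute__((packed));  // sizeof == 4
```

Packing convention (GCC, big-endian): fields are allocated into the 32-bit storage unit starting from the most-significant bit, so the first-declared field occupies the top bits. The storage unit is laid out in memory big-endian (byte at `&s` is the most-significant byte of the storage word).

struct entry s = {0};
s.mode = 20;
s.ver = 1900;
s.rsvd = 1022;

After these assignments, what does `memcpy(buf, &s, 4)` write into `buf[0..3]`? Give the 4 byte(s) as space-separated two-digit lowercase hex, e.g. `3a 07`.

14 76 c3 fe

[24+:8] mode=20 & 0xff = 0x14; word=0x14000000
[12+:12] ver=1900 & 0xfff = 0x76c; word=0x1476c000
[0+:12] rsvd=1022 & 0xfff = 0x3fe; word=0x1476c3fe
word = 0x1476c3fe → big-endian bytes:
  [0]=0x14  [1]=0x76  [2]=0xc3  [3]=0xfe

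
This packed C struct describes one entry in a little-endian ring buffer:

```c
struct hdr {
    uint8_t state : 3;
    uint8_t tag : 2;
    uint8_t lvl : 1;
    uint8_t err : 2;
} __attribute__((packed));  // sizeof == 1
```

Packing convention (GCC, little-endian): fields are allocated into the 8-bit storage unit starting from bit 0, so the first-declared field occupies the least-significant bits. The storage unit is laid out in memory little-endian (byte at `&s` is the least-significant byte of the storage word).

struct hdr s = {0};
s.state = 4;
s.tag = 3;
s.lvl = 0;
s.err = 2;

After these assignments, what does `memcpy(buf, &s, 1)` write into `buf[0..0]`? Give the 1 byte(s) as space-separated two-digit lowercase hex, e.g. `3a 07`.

state (3b) val=4 bits=0x4 at bit 0: 0x04
tag (2b) val=3 bits=0x3 at bit 3: 0x1c
lvl (1b) val=0 bits=0x0 at bit 5: 0x1c
err (2b) val=2 bits=0x2 at bit 6: 0x9c
word = 0x9c → little-endian bytes:
  [0]=0x9c

9c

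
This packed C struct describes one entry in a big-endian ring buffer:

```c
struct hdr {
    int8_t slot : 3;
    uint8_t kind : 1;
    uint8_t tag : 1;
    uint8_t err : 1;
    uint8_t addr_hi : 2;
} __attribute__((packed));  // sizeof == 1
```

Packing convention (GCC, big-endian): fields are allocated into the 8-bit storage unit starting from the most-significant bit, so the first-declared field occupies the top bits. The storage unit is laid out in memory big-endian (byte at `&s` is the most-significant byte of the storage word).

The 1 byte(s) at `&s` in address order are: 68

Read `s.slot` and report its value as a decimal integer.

[0]=0x68 (big-endian) → word 0x68
slot [5+:3] = (word>>5) & 0x7 = 3  ←
kind [4+:1] = (word>>4) & 0x1 = 0
tag [3+:1] = (word>>3) & 0x1 = 1
err [2+:1] = (word>>2) & 0x1 = 0
addr_hi [0+:2] = (word>>0) & 0x3 = 0
slot signed 3b, MSB=0: value = 3

3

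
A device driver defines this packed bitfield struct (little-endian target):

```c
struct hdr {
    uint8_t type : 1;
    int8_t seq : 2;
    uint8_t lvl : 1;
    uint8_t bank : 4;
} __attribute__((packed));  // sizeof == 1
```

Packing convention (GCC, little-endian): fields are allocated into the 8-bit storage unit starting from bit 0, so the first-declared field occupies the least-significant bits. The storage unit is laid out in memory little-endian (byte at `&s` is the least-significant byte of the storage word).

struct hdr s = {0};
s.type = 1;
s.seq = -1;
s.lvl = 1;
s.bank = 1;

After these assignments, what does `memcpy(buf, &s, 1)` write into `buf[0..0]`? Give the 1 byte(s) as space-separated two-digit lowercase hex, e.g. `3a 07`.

type (1b) val=1 bits=0x1 at bit 0: 0x01
seq (2b) val=-1 bits=0x3 at bit 1: 0x07
lvl (1b) val=1 bits=0x1 at bit 3: 0x0f
bank (4b) val=1 bits=0x1 at bit 4: 0x1f
word = 0x1f → little-endian bytes:
  [0]=0x1f

1f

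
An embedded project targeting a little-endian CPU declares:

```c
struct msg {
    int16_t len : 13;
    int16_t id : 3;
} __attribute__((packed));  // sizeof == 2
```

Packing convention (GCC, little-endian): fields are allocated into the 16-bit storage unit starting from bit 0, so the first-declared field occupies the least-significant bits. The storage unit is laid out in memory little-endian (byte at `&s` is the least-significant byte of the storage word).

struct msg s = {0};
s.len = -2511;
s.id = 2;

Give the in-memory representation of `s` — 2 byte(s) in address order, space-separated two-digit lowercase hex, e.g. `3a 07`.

31 56

len:13 = -2511 → 0x1631 << 0 → word 0x1631
id:3 = 2 → 0x2 << 13 → word 0x5631
word = 0x5631 → little-endian bytes:
  [0]=0x31  [1]=0x56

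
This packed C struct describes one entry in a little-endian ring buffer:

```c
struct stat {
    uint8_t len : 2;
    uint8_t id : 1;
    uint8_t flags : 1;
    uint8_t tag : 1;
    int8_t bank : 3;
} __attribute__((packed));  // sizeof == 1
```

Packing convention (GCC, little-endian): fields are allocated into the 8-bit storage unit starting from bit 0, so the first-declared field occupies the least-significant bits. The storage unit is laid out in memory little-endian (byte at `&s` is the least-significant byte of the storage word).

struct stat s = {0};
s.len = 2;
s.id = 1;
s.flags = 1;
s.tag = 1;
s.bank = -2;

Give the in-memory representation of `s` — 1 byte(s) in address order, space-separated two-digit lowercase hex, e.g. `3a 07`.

len:2 = 2 → 0x2 << 0 → word 0x02
id:1 = 1 → 0x1 << 2 → word 0x06
flags:1 = 1 → 0x1 << 3 → word 0x0e
tag:1 = 1 → 0x1 << 4 → word 0x1e
bank:3 = -2 → 0x6 << 5 → word 0xde
word = 0xde → little-endian bytes:
  [0]=0xde

de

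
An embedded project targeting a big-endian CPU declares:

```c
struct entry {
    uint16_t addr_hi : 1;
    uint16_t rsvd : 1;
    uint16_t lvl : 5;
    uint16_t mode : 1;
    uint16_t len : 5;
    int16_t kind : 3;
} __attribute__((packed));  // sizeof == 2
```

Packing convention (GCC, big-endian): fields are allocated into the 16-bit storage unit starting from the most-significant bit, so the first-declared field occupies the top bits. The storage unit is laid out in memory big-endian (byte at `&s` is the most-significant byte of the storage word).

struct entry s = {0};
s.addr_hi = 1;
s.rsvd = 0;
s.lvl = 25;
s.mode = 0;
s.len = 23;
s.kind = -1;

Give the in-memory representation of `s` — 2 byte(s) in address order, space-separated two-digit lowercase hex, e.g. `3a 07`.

[15+:1] addr_hi=1 & 0x1 = 0x1; word=0x8000
[14+:1] rsvd=0 & 0x1 = 0x0; word=0x8000
[9+:5] lvl=25 & 0x1f = 0x19; word=0xb200
[8+:1] mode=0 & 0x1 = 0x0; word=0xb200
[3+:5] len=23 & 0x1f = 0x17; word=0xb2b8
[0+:3] kind=-1 & 0x7 = 0x7; word=0xb2bf
word = 0xb2bf → big-endian bytes:
  [0]=0xb2  [1]=0xbf

b2 bf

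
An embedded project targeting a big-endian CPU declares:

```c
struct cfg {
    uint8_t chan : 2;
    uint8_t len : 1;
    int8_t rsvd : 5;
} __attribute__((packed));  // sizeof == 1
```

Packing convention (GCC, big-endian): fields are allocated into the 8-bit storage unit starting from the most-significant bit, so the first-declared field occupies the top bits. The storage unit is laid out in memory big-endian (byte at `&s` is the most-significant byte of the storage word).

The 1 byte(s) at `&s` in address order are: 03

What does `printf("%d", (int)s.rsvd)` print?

3

[0]=0x03 (big-endian) → word 0x03
chan [6+:2] = (word>>6) & 0x3 = 0
len [5+:1] = (word>>5) & 0x1 = 0
rsvd [0+:5] = (word>>0) & 0x1f = 3  ←
rsvd signed 5b, MSB=0: value = 3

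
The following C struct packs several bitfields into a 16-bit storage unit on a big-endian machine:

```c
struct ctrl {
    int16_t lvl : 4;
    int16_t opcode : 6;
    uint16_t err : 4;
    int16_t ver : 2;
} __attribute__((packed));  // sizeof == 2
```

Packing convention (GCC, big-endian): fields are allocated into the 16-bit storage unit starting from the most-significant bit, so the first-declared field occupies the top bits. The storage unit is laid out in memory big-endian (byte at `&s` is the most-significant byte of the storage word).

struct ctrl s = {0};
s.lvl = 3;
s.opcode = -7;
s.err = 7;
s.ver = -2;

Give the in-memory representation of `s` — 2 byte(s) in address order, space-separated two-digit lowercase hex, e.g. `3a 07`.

3e 5e

lvl (4b) val=3 bits=0x3 at bit 12: 0x3000
opcode (6b) val=-7 bits=0x39 at bit 6: 0x3e40
err (4b) val=7 bits=0x7 at bit 2: 0x3e5c
ver (2b) val=-2 bits=0x2 at bit 0: 0x3e5e
word = 0x3e5e → big-endian bytes:
  [0]=0x3e  [1]=0x5e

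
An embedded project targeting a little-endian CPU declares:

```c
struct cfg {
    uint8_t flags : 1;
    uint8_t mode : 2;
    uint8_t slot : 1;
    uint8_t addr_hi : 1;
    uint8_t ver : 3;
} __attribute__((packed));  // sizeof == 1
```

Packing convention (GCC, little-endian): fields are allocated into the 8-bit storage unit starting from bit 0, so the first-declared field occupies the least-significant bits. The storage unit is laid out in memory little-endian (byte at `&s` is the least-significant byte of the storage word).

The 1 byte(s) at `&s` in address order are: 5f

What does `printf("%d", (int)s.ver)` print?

[0]=0x5f (little-endian) → word 0x5f
flags:1 @ bit 0 → (0x5f>>0)&0x1 = 0x1
mode:2 @ bit 1 → (0x5f>>1)&0x3 = 0x3
slot:1 @ bit 3 → (0x5f>>3)&0x1 = 0x1
addr_hi:1 @ bit 4 → (0x5f>>4)&0x1 = 0x1
ver:3 @ bit 5 → (0x5f>>5)&0x7 = 0x2  ←

2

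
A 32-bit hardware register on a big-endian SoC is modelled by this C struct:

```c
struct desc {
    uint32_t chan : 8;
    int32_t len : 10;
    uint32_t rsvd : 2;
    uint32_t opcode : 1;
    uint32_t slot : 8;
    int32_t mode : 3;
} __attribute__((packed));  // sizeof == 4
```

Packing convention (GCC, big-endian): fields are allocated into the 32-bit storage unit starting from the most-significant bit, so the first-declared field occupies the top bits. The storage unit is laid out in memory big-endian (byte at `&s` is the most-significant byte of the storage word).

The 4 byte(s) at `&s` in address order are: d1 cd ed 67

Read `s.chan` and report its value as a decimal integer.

[0]=0xd1 [1]=0xcd [2]=0xed [3]=0x67 (big-endian) → word 0xd1cded67
chan:8 @ bit 24 → (0xd1cded67>>24)&0xff = 0xd1  ←
len:10 @ bit 14 → (0xd1cded67>>14)&0x3ff = 0x337
rsvd:2 @ bit 12 → (0xd1cded67>>12)&0x3 = 0x2
opcode:1 @ bit 11 → (0xd1cded67>>11)&0x1 = 0x1
slot:8 @ bit 3 → (0xd1cded67>>3)&0xff = 0xac
mode:3 @ bit 0 → (0xd1cded67>>0)&0x7 = 0x7

209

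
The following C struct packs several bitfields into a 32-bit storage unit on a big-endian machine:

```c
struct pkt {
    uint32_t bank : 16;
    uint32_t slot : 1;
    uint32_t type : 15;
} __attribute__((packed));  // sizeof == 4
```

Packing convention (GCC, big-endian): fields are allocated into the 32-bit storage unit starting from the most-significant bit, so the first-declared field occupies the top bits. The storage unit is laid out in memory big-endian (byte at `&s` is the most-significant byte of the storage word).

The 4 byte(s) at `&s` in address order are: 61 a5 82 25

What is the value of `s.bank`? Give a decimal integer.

[0]=0x61 [1]=0xa5 [2]=0x82 [3]=0x25 (big-endian) → word 0x61a58225
bank [16+:16] = (word>>16) & 0xffff = 24997  ←
slot [15+:1] = (word>>15) & 0x1 = 1
type [0+:15] = (word>>0) & 0x7fff = 549

24997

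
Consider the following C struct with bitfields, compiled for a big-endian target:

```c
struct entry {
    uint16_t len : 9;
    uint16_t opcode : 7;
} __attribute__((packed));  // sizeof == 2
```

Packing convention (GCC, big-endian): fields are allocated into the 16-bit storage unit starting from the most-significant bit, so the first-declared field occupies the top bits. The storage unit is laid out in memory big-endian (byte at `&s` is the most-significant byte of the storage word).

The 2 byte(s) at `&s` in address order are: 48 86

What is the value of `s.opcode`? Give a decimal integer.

[0]=0x48 [1]=0x86 (big-endian) → word 0x4886
len [7+:9] = (word>>7) & 0x1ff = 145
opcode [0+:7] = (word>>0) & 0x7f = 6  ←

6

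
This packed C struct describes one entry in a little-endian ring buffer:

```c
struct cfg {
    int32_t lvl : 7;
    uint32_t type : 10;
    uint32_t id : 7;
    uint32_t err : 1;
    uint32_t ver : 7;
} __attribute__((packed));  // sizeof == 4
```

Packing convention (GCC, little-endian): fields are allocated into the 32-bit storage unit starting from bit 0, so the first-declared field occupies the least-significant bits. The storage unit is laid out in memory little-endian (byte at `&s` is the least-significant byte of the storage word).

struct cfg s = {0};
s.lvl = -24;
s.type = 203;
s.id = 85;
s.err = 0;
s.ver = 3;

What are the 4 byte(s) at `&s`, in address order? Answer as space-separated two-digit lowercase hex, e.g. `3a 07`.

e8 65 aa 06

lvl (7b) val=-24 bits=0x68 at bit 0: 0x00000068
type (10b) val=203 bits=0xcb at bit 7: 0x000065e8
id (7b) val=85 bits=0x55 at bit 17: 0x00aa65e8
err (1b) val=0 bits=0x0 at bit 24: 0x00aa65e8
ver (7b) val=3 bits=0x3 at bit 25: 0x06aa65e8
word = 0x06aa65e8 → little-endian bytes:
  [0]=0xe8  [1]=0x65  [2]=0xaa  [3]=0x06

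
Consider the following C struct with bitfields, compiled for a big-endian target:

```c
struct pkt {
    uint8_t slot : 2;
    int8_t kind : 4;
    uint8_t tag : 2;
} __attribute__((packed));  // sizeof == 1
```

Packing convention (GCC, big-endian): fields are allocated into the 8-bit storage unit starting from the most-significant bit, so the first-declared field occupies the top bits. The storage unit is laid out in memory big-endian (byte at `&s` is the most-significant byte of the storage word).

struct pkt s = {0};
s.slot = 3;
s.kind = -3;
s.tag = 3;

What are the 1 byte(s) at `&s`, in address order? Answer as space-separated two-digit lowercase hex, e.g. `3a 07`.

f7

[6+:2] slot=3 & 0x3 = 0x3; word=0xc0
[2+:4] kind=-3 & 0xf = 0xd; word=0xf4
[0+:2] tag=3 & 0x3 = 0x3; word=0xf7
word = 0xf7 → big-endian bytes:
  [0]=0xf7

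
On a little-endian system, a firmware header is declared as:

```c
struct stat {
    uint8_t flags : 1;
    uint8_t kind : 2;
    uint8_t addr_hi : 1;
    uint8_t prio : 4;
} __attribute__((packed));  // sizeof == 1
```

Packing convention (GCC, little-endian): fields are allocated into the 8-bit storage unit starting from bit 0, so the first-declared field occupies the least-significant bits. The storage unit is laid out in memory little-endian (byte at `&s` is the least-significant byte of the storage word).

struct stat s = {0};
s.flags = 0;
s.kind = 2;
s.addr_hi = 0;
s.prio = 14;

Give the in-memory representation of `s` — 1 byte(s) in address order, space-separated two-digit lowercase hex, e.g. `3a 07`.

e4

[0+:1] flags=0 & 0x1 = 0x0; word=0x00
[1+:2] kind=2 & 0x3 = 0x2; word=0x04
[3+:1] addr_hi=0 & 0x1 = 0x0; word=0x04
[4+:4] prio=14 & 0xf = 0xe; word=0xe4
word = 0xe4 → little-endian bytes:
  [0]=0xe4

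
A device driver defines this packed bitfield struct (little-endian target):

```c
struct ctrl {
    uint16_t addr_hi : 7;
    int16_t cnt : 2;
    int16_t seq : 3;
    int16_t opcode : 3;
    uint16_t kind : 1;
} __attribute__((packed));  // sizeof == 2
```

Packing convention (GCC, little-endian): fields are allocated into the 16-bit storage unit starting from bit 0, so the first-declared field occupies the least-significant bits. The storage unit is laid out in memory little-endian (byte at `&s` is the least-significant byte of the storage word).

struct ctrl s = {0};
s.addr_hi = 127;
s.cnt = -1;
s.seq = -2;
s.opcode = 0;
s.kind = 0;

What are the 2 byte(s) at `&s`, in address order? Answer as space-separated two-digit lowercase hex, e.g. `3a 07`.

[0+:7] addr_hi=127 & 0x7f = 0x7f; word=0x007f
[7+:2] cnt=-1 & 0x3 = 0x3; word=0x01ff
[9+:3] seq=-2 & 0x7 = 0x6; word=0x0dff
[12+:3] opcode=0 & 0x7 = 0x0; word=0x0dff
[15+:1] kind=0 & 0x1 = 0x0; word=0x0dff
word = 0x0dff → little-endian bytes:
  [0]=0xff  [1]=0x0d

ff 0d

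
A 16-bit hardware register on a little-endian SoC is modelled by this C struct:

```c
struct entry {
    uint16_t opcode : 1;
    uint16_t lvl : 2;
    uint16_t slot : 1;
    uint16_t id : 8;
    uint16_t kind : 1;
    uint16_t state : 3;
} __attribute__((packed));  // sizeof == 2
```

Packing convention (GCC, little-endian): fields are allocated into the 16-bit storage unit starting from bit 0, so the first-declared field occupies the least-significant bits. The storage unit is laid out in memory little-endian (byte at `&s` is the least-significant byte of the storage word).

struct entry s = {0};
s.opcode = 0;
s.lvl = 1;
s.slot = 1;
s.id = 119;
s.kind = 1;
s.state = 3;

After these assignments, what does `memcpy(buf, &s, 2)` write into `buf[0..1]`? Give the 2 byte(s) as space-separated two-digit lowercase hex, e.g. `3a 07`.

opcode (1b) val=0 bits=0x0 at bit 0: 0x0000
lvl (2b) val=1 bits=0x1 at bit 1: 0x0002
slot (1b) val=1 bits=0x1 at bit 3: 0x000a
id (8b) val=119 bits=0x77 at bit 4: 0x077a
kind (1b) val=1 bits=0x1 at bit 12: 0x177a
state (3b) val=3 bits=0x3 at bit 13: 0x777a
word = 0x777a → little-endian bytes:
  [0]=0x7a  [1]=0x77

7a 77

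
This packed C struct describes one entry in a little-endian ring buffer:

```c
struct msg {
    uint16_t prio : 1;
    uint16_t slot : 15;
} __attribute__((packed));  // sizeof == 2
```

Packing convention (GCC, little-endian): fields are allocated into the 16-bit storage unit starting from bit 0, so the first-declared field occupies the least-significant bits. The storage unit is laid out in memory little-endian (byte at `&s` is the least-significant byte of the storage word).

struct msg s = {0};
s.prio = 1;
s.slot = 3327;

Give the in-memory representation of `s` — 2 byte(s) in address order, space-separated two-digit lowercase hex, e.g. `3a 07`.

ff 19

prio:1 = 1 → 0x1 << 0 → word 0x0001
slot:15 = 3327 → 0xcff << 1 → word 0x19ff
word = 0x19ff → little-endian bytes:
  [0]=0xff  [1]=0x19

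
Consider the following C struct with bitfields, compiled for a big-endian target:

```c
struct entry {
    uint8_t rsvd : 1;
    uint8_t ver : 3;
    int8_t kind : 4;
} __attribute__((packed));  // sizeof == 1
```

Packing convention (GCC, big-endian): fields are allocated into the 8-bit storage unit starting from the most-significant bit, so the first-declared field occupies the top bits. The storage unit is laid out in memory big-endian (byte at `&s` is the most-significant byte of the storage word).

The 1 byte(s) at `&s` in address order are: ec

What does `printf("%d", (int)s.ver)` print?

[0]=0xec (big-endian) → word 0xec
rsvd [7+:1] = (word>>7) & 0x1 = 1
ver [4+:3] = (word>>4) & 0x7 = 6  ←
kind [0+:4] = (word>>0) & 0xf = 12

6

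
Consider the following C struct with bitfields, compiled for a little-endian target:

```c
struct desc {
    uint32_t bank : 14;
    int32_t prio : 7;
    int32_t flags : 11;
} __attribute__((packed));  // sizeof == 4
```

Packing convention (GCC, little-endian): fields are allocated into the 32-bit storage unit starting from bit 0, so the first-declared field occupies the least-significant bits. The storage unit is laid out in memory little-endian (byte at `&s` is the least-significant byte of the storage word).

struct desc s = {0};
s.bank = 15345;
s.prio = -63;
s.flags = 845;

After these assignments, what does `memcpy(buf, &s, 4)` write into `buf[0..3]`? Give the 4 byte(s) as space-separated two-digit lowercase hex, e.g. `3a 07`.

f1 7b b0 69

[0+:14] bank=15345 & 0x3fff = 0x3bf1; word=0x00003bf1
[14+:7] prio=-63 & 0x7f = 0x41; word=0x00107bf1
[21+:11] flags=845 & 0x7ff = 0x34d; word=0x69b07bf1
word = 0x69b07bf1 → little-endian bytes:
  [0]=0xf1  [1]=0x7b  [2]=0xb0  [3]=0x69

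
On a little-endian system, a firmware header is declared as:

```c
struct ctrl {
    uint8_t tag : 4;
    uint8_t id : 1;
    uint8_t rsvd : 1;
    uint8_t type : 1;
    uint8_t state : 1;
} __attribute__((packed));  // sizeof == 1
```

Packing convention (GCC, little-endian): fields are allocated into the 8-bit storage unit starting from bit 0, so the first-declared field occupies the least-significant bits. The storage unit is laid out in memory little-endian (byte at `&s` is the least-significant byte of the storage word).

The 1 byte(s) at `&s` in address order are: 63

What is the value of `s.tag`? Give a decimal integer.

3

[0]=0x63 (little-endian) → word 0x63
tag [0+:4] = (word>>0) & 0xf = 3  ←
id [4+:1] = (word>>4) & 0x1 = 0
rsvd [5+:1] = (word>>5) & 0x1 = 1
type [6+:1] = (word>>6) & 0x1 = 1
state [7+:1] = (word>>7) & 0x1 = 0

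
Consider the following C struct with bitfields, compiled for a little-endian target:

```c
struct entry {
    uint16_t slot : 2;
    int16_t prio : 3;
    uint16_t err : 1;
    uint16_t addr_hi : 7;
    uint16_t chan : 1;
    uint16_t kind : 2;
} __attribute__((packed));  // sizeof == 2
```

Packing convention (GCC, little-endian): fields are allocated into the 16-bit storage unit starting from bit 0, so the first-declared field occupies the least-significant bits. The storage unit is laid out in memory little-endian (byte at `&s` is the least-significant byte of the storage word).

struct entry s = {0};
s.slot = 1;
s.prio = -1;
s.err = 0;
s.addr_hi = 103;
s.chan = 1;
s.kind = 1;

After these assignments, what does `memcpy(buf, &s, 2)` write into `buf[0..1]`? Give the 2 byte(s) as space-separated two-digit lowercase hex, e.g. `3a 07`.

[0+:2] slot=1 & 0x3 = 0x1; word=0x0001
[2+:3] prio=-1 & 0x7 = 0x7; word=0x001d
[5+:1] err=0 & 0x1 = 0x0; word=0x001d
[6+:7] addr_hi=103 & 0x7f = 0x67; word=0x19dd
[13+:1] chan=1 & 0x1 = 0x1; word=0x39dd
[14+:2] kind=1 & 0x3 = 0x1; word=0x79dd
word = 0x79dd → little-endian bytes:
  [0]=0xdd  [1]=0x79

dd 79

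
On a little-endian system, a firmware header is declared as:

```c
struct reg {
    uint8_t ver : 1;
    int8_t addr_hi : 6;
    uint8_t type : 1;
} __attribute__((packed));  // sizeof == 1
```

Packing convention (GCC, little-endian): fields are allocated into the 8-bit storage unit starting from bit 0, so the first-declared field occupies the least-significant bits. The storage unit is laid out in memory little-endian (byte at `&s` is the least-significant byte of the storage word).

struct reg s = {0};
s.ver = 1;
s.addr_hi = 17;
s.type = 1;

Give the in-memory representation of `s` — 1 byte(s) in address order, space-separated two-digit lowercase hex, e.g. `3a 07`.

ver:1 = 1 → 0x1 << 0 → word 0x01
addr_hi:6 = 17 → 0x11 << 1 → word 0x23
type:1 = 1 → 0x1 << 7 → word 0xa3
word = 0xa3 → little-endian bytes:
  [0]=0xa3

a3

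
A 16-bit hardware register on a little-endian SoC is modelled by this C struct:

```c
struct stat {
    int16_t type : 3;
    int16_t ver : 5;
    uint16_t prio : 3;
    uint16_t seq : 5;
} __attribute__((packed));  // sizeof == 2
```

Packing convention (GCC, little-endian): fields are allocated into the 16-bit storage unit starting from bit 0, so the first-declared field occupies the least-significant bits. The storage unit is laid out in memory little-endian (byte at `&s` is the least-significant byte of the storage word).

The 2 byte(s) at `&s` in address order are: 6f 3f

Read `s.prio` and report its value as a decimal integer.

[0]=0x6f [1]=0x3f (little-endian) → word 0x3f6f
type:3 @ bit 0 → (0x3f6f>>0)&0x7 = 0x7
ver:5 @ bit 3 → (0x3f6f>>3)&0x1f = 0xd
prio:3 @ bit 8 → (0x3f6f>>8)&0x7 = 0x7  ←
seq:5 @ bit 11 → (0x3f6f>>11)&0x1f = 0x7

7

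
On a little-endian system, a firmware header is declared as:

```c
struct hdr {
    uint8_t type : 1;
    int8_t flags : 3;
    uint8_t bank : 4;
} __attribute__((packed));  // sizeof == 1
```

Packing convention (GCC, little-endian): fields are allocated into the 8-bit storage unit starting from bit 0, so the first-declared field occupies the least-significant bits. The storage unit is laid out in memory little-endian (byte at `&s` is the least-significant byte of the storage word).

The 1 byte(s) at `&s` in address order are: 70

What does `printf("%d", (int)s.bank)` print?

7

[0]=0x70 (little-endian) → word 0x70
type [0+:1] = (word>>0) & 0x1 = 0
flags [1+:3] = (word>>1) & 0x7 = 0
bank [4+:4] = (word>>4) & 0xf = 7  ←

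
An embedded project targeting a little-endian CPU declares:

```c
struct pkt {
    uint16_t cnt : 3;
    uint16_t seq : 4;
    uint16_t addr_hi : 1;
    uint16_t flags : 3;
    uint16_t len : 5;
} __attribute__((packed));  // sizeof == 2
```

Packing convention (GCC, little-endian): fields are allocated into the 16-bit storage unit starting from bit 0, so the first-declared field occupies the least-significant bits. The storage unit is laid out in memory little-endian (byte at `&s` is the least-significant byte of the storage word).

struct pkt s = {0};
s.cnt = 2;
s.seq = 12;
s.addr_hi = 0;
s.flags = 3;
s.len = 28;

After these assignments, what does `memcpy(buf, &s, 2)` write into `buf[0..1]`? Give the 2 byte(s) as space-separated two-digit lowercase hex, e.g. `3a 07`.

[0+:3] cnt=2 & 0x7 = 0x2; word=0x0002
[3+:4] seq=12 & 0xf = 0xc; word=0x0062
[7+:1] addr_hi=0 & 0x1 = 0x0; word=0x0062
[8+:3] flags=3 & 0x7 = 0x3; word=0x0362
[11+:5] len=28 & 0x1f = 0x1c; word=0xe362
word = 0xe362 → little-endian bytes:
  [0]=0x62  [1]=0xe3

62 e3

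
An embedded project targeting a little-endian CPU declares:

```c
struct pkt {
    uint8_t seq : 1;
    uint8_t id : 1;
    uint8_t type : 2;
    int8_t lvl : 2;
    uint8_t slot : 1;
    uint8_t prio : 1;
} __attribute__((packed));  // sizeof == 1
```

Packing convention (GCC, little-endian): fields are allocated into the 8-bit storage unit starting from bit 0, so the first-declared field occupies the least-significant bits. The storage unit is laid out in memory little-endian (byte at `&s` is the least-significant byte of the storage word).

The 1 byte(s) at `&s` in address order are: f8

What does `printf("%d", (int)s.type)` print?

2

[0]=0xf8 (little-endian) → word 0xf8
seq [0+:1] = (word>>0) & 0x1 = 0
id [1+:1] = (word>>1) & 0x1 = 0
type [2+:2] = (word>>2) & 0x3 = 2  ←
lvl [4+:2] = (word>>4) & 0x3 = 3
slot [6+:1] = (word>>6) & 0x1 = 1
prio [7+:1] = (word>>7) & 0x1 = 1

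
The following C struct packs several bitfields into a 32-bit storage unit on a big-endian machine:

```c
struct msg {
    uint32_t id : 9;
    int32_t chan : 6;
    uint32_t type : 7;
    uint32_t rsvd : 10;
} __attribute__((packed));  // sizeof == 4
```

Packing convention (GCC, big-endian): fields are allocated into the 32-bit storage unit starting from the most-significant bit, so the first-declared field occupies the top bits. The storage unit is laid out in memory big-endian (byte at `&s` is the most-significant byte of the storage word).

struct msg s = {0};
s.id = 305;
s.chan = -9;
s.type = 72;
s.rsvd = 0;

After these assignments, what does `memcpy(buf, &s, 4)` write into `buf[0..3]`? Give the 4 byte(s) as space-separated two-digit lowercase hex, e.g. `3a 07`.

id (9b) val=305 bits=0x131 at bit 23: 0x98800000
chan (6b) val=-9 bits=0x37 at bit 17: 0x98ee0000
type (7b) val=72 bits=0x48 at bit 10: 0x98ef2000
rsvd (10b) val=0 bits=0x0 at bit 0: 0x98ef2000
word = 0x98ef2000 → big-endian bytes:
  [0]=0x98  [1]=0xef  [2]=0x20  [3]=0x00

98 ef 20 00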